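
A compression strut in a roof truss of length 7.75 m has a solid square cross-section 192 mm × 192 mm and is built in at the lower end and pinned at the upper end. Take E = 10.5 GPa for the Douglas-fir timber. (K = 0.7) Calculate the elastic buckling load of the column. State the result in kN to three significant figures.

I = a⁴/12 = 192⁴/12 = 1.132×10^8 mm⁴
I = 1.132×10^8 mm⁴ = 1.132×10^-4 m⁴
Effective length L_e = K·L = 0.7 × 7.75 = 5.425 m
P_cr = π²EI / L_e² = π² × 10.5×10⁹ × 1.132×10^-4 / 5.425² = 3.988×10^5 N

P_cr ≈ 399 kN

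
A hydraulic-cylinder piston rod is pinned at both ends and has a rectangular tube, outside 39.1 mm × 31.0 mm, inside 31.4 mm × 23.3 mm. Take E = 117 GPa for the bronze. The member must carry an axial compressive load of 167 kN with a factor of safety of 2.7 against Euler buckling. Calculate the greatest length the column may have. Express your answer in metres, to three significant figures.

L_max ≈ 0.405 m

Weak-axis I_min = (h_o·b_o³ − h_i·b_i³)/12 with b_o = 31.0, b_i = 23.30 mm (shorter outer/inner sides).
I_min = (39.1×31.0³ − 31.40×23.30³)/12 = 6.397×10^4 mm⁴
I = 6.397×10^-8 m⁴
Required critical load P_cr = n·P = 2.7 × 167 = 450.9 kN = 4.509×10^5 N
From P_cr = π²EI/(K·L)²:  L = (1/K)·√(π²EI/P_cr) = (1/1)·√(π²×1.17×10^11×6.397×10^-8/4.509×10^5)
L = 0.405 m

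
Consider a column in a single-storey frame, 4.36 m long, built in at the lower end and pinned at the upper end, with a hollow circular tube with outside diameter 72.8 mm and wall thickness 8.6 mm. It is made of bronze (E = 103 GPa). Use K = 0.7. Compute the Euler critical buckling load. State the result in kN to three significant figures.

Inner diameter d_i = 72.8 − 2×8.6 = 55.60 mm
I = π(d_o⁴ − d_i⁴)/64 = π(72.8⁴ − 55.60⁴)/64 = 9.097×10^5 mm⁴
I = 9.097×10^5 mm⁴ = 9.097×10^-7 m⁴
Effective length L_e = K·L = 0.7 × 4.36 = 3.052 m
P_cr = π²EI / L_e² = π² × 103×10⁹ × 9.097×10^-7 / 3.052² = 9.928×10^4 N

P_cr ≈ 99.3 kN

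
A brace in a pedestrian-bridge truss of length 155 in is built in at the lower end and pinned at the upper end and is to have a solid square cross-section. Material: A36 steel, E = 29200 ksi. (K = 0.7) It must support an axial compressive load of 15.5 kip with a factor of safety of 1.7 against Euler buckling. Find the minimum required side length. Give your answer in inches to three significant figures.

a ≈ 1.90 in

Required P_cr = n·P = 1.7 × 15.5 = 26.35 kip
L_e = K·L = 0.7 × 155 = 108.5 in
Required I = P_cr·L_e²/(π²E) = 2.635×10^4 × 108.5² / (π² × 2.92×10^7) = 1.076 in⁴
Solid square: I = a⁴/12  ⇒  a = (12I)^(1/4) = (12×1.076)^(1/4) = 1.90 in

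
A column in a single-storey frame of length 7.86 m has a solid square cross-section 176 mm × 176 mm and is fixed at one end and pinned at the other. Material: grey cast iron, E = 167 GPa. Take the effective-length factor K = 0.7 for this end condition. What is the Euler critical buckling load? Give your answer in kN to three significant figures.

I = a⁴/12 = 176⁴/12 = 7.996×10^7 mm⁴
I = 7.996×10^7 mm⁴ = 7.996×10^-5 m⁴
Effective length L_e = K·L = 0.7 × 7.86 = 5.502 m
P_cr = π²EI / L_e² = π² × 167×10⁹ × 7.996×10^-5 / 5.502² = 4.354×10^6 N

P_cr ≈ 4350 kN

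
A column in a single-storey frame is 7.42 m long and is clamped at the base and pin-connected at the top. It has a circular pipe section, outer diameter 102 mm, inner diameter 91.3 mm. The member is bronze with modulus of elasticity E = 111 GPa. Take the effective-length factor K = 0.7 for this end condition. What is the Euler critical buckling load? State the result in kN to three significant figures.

P_cr ≈ 77.3 kN

d_o = 102 mm, d_i = 91.3 mm
I = π(d_o⁴ − d_i⁴)/64 = π(102⁴ − 91.30⁴)/64 = 1.903×10^6 mm⁴
I = 1.903×10^6 mm⁴ = 1.903×10^-6 m⁴
Effective length L_e = K·L = 0.7 × 7.42 = 5.194 m
P_cr = π²EI / L_e² = π² × 111×10⁹ × 1.903×10^-6 / 5.194² = 7.726×10^4 N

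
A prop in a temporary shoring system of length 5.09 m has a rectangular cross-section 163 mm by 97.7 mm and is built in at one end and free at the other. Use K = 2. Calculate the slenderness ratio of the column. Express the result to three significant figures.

Buckling occurs about the weak axis: I_min = h·b³/12 with b = 97.7 mm (the shorter side).
I_min = 163×97.7³/12 = 1.267×10^7 mm⁴
A = 1.593×10^4 mm²;  r_min = √(I/A) = √(1.267×10^7/1.593×10^4) = 28.20 mm
L_e = K·L = 2 × 5.09 m = 10.18 m = 10180 mm
λ = L_e / r_min = 10180 / 28.20 = 361

λ ≈ 361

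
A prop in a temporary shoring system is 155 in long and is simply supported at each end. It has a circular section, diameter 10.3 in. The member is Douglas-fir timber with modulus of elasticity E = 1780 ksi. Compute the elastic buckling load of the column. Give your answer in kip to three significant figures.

I = πd⁴/64 = π×10.3⁴/64 = 552.5 in⁴
Effective length L_e = K·L = 1 × 155 = 155.0 in
P_cr = π²EI / L_e² = π² × 1780×10³ × 552.5 / 155.0² = 4.040×10^5 lb

P_cr ≈ 404 kip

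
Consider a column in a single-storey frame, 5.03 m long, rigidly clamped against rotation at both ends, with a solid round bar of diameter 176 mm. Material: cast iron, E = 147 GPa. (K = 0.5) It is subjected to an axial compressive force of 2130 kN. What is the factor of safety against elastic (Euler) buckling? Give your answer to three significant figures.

n ≈ 5.07

I = πd⁴/64 = π×176⁴/64 = 4.710×10^7 mm⁴
I = 4.710×10^7 mm⁴ = 4.710×10^-5 m⁴
Effective length L_e = K·L = 0.5 × 5.03 = 2.515 m
P_cr = π²EI / L_e² = π² × 147×10⁹ × 4.710×10^-5 / 2.515² = 1.080×10^7 N
Factor of safety n = P_cr / P = 10803 / 2130 = 5.07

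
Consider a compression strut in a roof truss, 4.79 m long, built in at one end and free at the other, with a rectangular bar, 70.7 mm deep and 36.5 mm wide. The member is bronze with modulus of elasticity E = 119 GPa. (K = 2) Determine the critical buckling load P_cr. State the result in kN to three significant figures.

Buckling occurs about the weak axis: I_min = h·b³/12 with b = 36.5 mm (the shorter side).
I_min = 70.7×36.5³/12 = 2.865×10^5 mm⁴
I = 2.865×10^5 mm⁴ = 2.865×10^-7 m⁴
Effective length L_e = K·L = 2 × 4.79 = 9.580 m
P_cr = π²EI / L_e² = π² × 119×10⁹ × 2.865×10^-7 / 9.580² = 3.666×10^3 N

P_cr ≈ 3.67 kN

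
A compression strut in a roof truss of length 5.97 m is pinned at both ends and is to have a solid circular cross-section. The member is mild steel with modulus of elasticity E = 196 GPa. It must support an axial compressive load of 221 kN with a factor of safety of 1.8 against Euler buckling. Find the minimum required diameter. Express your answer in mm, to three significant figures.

d ≈ 111 mm

Required P_cr = n·P = 1.8 × 221 = 397.8 kN
L_e = K·L = 1 × 5.97 = 5.970 m
Required I = P_cr·L_e²/(π²E) = 3.978×10^5 × 5.970² / (π² × 1.96×10^11) = 7.329×10^-6 m⁴
I_req = 7.329×10^6 mm⁴
Solid circle: I = πd⁴/64  ⇒  d = (64I/π)^(1/4) = (64×7.329×10^6/π)^(1/4) = 111 mm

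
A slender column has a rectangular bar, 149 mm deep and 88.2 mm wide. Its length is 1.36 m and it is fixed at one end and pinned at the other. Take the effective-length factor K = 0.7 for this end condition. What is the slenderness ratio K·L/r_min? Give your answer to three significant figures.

λ ≈ 37.4

For a rectangle r_min = b/√12 = 88.2/√12 = 25.46 mm
L_e = K·L = 0.7 × 1.36 m = 0.9520 m = 952.00 mm
λ = L_e / r_min = 952.00 / 25.46 = 37.4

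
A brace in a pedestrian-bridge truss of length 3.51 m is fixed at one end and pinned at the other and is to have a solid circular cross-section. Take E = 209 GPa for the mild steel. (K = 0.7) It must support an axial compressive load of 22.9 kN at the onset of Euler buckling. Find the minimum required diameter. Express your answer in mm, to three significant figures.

L_e = K·L = 0.7 × 3.51 = 2.457 m
Required I = P_cr·L_e²/(π²E) = 2.290×10^4 × 2.457² / (π² × 2.09×10^11) = 6.702×10^-8 m⁴
I_req = 6.702×10^4 mm⁴
Solid circle: I = πd⁴/64  ⇒  d = (64I/π)^(1/4) = (64×6.702×10^4/π)^(1/4) = 34.2 mm

d ≈ 34.2 mm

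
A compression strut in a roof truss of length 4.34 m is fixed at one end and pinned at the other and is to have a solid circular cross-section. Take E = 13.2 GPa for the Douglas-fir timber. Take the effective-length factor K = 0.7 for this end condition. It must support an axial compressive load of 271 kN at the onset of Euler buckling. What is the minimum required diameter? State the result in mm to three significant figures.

d ≈ 141 mm

L_e = K·L = 0.7 × 4.34 = 3.038 m
Required I = P_cr·L_e²/(π²E) = 2.710×10^5 × 3.038² / (π² × 1.32×10^10) = 1.920×10^-5 m⁴
I_req = 1.920×10^7 mm⁴
Solid circle: I = πd⁴/64  ⇒  d = (64I/π)^(1/4) = (64×1.920×10^7/π)^(1/4) = 141 mm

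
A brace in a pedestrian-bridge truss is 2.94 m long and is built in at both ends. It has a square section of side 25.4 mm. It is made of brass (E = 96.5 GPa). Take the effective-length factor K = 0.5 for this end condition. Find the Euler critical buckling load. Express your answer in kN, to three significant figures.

P_cr ≈ 15.3 kN

I = a⁴/12 = 25.4⁴/12 = 3.469×10^4 mm⁴
I = 3.469×10^4 mm⁴ = 3.469×10^-8 m⁴
Effective length L_e = K·L = 0.5 × 2.94 = 1.470 m
P_cr = π²EI / L_e² = π² × 96.5×10⁹ × 3.469×10^-8 / 1.470² = 1.529×10^4 N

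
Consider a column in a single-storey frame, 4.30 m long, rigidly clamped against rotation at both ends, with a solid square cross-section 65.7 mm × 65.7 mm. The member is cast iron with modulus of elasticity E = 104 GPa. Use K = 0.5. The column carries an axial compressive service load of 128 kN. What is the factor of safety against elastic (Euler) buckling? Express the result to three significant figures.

n ≈ 2.69

I = a⁴/12 = 65.7⁴/12 = 1.553×10^6 mm⁴
I = 1.553×10^6 mm⁴ = 1.553×10^-6 m⁴
Effective length L_e = K·L = 0.5 × 4.30 = 2.150 m
P_cr = π²EI / L_e² = π² × 104×10⁹ × 1.553×10^-6 / 2.150² = 3.448×10^5 N
Factor of safety n = P_cr / P = 344.78 / 128 = 2.69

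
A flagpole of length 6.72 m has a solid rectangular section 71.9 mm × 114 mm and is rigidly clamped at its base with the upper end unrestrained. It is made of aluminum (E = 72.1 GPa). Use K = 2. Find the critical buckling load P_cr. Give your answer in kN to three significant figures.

P_cr ≈ 13.9 kN

Buckling occurs about the weak axis: I_min = h·b³/12 with b = 71.9 mm (the shorter side).
I_min = 114×71.9³/12 = 3.531×10^6 mm⁴
I = 3.531×10^6 mm⁴ = 3.531×10^-6 m⁴
Effective length L_e = K·L = 2 × 6.72 = 13.44 m
P_cr = π²EI / L_e² = π² × 72.1×10⁹ × 3.531×10^-6 / 13.44² = 1.391×10^4 N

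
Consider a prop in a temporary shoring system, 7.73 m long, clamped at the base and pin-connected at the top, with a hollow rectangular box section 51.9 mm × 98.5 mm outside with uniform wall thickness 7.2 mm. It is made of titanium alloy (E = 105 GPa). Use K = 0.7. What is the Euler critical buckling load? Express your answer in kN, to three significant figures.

Inner dimensions: h_i = 98.5 − 2×7.2 = 84.10 mm, b_i = 51.9 − 2×7.2 = 37.50 mm
Weak-axis I_min = (h_o·b_o³ − h_i·b_i³)/12 with b_o = 51.9, b_i = 37.50 mm (shorter outer/inner sides).
I_min = (98.5×51.9³ − 84.10×37.50³)/12 = 7.779×10^5 mm⁴
I = 7.779×10^5 mm⁴ = 7.779×10^-7 m⁴
Effective length L_e = K·L = 0.7 × 7.73 = 5.411 m
P_cr = π²EI / L_e² = π² × 105×10⁹ × 7.779×10^-7 / 5.411² = 2.753×10^4 N

P_cr ≈ 27.5 kN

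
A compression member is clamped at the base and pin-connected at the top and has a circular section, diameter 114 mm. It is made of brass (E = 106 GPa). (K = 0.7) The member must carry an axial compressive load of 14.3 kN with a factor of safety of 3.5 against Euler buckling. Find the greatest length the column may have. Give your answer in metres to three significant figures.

I = πd⁴/64 = π×114⁴/64 = 8.291×10^6 mm⁴
I = 8.291×10^-6 m⁴
Required critical load P_cr = n·P = 3.5 × 14.3 = 50.05 kN = 5.005×10^4 N
From P_cr = π²EI/(K·L)²:  L = (1/K)·√(π²EI/P_cr) = (1/0.7)·√(π²×1.06×10^11×8.291×10^-6/5.005×10^4)
L = 18.8 m

L_max ≈ 18.8 m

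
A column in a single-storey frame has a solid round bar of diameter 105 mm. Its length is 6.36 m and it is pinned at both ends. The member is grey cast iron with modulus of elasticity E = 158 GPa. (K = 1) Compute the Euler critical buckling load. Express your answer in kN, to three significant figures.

I = πd⁴/64 = π×105⁴/64 = 5.967×10^6 mm⁴
I = 5.967×10^6 mm⁴ = 5.967×10^-6 m⁴
Effective length L_e = K·L = 1 × 6.36 = 6.360 m
P_cr = π²EI / L_e² = π² × 158×10⁹ × 5.967×10^-6 / 6.360² = 2.300×10^5 N

P_cr ≈ 230 kN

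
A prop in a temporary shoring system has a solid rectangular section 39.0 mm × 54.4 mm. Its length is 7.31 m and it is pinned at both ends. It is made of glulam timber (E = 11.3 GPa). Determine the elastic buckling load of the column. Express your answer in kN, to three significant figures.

Buckling occurs about the weak axis: I_min = h·b³/12 with b = 39.0 mm (the shorter side).
I_min = 54.4×39.0³/12 = 2.689×10^5 mm⁴
I = 2.689×10^5 mm⁴ = 2.689×10^-7 m⁴
Effective length L_e = K·L = 1 × 7.31 = 7.310 m
P_cr = π²EI / L_e² = π² × 11.3×10⁹ × 2.689×10^-7 / 7.310² = 561.2 N

P_cr ≈ 0.561 kN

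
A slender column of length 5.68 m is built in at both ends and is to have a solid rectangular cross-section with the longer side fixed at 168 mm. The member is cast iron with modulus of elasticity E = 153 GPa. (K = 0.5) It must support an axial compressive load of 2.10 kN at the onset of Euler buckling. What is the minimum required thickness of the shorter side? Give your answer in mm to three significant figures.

b ≈ 9.29 mm

L_e = K·L = 0.5 × 5.68 = 2.840 m
Required I = P_cr·L_e²/(π²E) = 2.100×10^3 × 2.840² / (π² × 1.53×10^11) = 1.122×10^-8 m⁴
I_req = 1.122×10^4 mm⁴
Rectangle, weak axis: I_min = h·b³/12 with h = 168 mm fixed  ⇒  b = (12I/h)^(1/3) = 9.29 mm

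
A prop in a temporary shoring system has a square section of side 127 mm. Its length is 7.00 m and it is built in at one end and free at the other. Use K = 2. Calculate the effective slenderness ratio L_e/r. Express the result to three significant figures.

λ ≈ 382

For a square r = a/√12 = 127/√12 = 36.66 mm
L_e = K·L = 2 × 7.00 m = 14.00 m = 14000 mm
λ = L_e / r_min = 14000 / 36.66 = 382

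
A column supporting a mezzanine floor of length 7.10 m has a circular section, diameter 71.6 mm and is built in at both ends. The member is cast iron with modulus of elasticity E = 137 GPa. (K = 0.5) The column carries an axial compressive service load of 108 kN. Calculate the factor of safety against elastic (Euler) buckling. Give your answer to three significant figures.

I = πd⁴/64 = π×71.6⁴/64 = 1.290×10^6 mm⁴
I = 1.290×10^6 mm⁴ = 1.290×10^-6 m⁴
Effective length L_e = K·L = 0.5 × 7.10 = 3.550 m
P_cr = π²EI / L_e² = π² × 137×10⁹ × 1.290×10^-6 / 3.550² = 1.384×10^5 N
Factor of safety n = P_cr / P = 138.42 / 108 = 1.28

n ≈ 1.28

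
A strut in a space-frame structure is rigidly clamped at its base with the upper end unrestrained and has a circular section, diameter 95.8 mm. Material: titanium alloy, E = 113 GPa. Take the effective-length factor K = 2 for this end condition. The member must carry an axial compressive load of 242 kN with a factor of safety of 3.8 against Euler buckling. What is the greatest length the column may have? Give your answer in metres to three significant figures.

L_max ≈ 1.12 m

I = πd⁴/64 = π×95.8⁴/64 = 4.135×10^6 mm⁴
I = 4.135×10^-6 m⁴
Required critical load P_cr = n·P = 3.8 × 242 = 919.6 kN = 9.196×10^5 N
From P_cr = π²EI/(K·L)²:  L = (1/K)·√(π²EI/P_cr) = (1/2)·√(π²×1.13×10^11×4.135×10^-6/9.196×10^5)
L = 1.12 m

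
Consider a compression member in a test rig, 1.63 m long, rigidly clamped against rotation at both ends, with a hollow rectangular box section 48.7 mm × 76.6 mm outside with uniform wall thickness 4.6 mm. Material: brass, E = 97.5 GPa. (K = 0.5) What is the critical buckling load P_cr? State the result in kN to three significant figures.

P_cr ≈ 567 kN

Inner dimensions: h_i = 76.6 − 2×4.6 = 67.40 mm, b_i = 48.7 − 2×4.6 = 39.50 mm
Weak-axis I_min = (h_o·b_o³ − h_i·b_i³)/12 with b_o = 48.7, b_i = 39.50 mm (shorter outer/inner sides).
I_min = (76.6×48.7³ − 67.40×39.50³)/12 = 3.911×10^5 mm⁴
I = 3.911×10^5 mm⁴ = 3.911×10^-7 m⁴
Effective length L_e = K·L = 0.5 × 1.63 = 0.8150 m
P_cr = π²EI / L_e² = π² × 97.5×10⁹ × 3.911×10^-7 / 0.8150² = 5.666×10^5 N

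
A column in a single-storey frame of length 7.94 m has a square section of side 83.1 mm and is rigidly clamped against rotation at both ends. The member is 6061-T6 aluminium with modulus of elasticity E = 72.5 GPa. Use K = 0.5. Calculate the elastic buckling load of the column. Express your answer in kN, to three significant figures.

I = a⁴/12 = 83.1⁴/12 = 3.974×10^6 mm⁴
I = 3.974×10^6 mm⁴ = 3.974×10^-6 m⁴
Effective length L_e = K·L = 0.5 × 7.94 = 3.970 m
P_cr = π²EI / L_e² = π² × 72.5×10⁹ × 3.974×10^-6 / 3.970² = 1.804×10^5 N

P_cr ≈ 180 kN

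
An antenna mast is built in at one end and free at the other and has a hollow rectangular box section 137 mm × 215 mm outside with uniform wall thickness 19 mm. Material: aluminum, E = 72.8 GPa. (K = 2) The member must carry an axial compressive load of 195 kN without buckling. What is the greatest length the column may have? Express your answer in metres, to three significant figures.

L_max ≈ 5.41 m

Inner dimensions: h_i = 215 − 2×19 = 177.0 mm, b_i = 137 − 2×19 = 99.00 mm
Weak-axis I_min = (h_o·b_o³ − h_i·b_i³)/12 with b_o = 137, b_i = 99.00 mm (shorter outer/inner sides).
I_min = (215×137³ − 177.0×99.00³)/12 = 3.176×10^7 mm⁴
I = 3.176×10^-5 m⁴
At the buckling limit P_cr = P = 1.950×10^5 N
From P_cr = π²EI/(K·L)²:  L = (1/K)·√(π²EI/P_cr) = (1/2)·√(π²×7.28×10^10×3.176×10^-5/1.950×10^5)
L = 5.41 m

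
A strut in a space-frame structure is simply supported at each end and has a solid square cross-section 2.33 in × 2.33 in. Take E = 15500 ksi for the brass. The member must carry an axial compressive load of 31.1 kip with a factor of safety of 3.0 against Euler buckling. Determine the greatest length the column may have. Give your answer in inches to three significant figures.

I = a⁴/12 = 2.33⁴/12 = 2.456 in⁴
Required critical load P_cr = n·P = 3.0 × 31.1 = 93.30 kip = 9.330×10^4 lb
From P_cr = π²EI/(K·L)²:  L = (1/K)·√(π²EI/P_cr) = (1/1)·√(π²×1.55×10^7×2.456/9.330×10^4)
L = 63.5 in

L_max ≈ 63.5 in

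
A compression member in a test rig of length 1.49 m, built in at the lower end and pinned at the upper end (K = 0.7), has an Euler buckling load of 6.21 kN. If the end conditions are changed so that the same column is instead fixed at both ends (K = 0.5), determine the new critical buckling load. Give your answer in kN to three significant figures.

P_cr ≈ 12.2 kN

P_cr ∝ 1/K², so P_cr,new = P_cr,old × (K_old/K_new)² = 6.21 × (0.7/0.5)²
= 6.21 × 1.960 = 12.2 kN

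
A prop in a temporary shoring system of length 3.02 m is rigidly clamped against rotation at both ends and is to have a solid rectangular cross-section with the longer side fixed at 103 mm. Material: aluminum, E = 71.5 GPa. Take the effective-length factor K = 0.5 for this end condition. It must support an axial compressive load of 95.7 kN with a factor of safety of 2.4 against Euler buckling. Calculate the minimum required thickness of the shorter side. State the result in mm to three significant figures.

Required P_cr = n·P = 2.4 × 95.7 = 229.7 kN
L_e = K·L = 0.5 × 3.02 = 1.510 m
Required I = P_cr·L_e²/(π²E) = 2.297×10^5 × 1.510² / (π² × 7.15×10^10) = 7.421×10^-7 m⁴
I_req = 7.421×10^5 mm⁴
Rectangle, weak axis: I_min = h·b³/12 with h = 103 mm fixed  ⇒  b = (12I/h)^(1/3) = 44.2 mm

b ≈ 44.2 mm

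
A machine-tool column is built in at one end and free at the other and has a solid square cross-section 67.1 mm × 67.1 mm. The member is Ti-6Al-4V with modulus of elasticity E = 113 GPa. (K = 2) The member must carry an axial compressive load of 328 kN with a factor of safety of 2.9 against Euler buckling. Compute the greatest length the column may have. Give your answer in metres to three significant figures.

L_max ≈ 0.704 m

I = a⁴/12 = 67.1⁴/12 = 1.689×10^6 mm⁴
I = 1.689×10^-6 m⁴
Required critical load P_cr = n·P = 2.9 × 328 = 951.2 kN = 9.512×10^5 N
From P_cr = π²EI/(K·L)²:  L = (1/K)·√(π²EI/P_cr) = (1/2)·√(π²×1.13×10^11×1.689×10^-6/9.512×10^5)
L = 0.704 m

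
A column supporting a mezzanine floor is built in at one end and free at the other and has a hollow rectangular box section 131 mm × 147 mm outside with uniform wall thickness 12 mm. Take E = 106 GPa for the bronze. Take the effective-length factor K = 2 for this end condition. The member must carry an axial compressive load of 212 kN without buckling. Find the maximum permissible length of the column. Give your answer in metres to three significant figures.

Inner dimensions: h_i = 147 − 2×12 = 123.0 mm, b_i = 131 − 2×12 = 107.0 mm
Weak-axis I_min = (h_o·b_o³ − h_i·b_i³)/12 with b_o = 131, b_i = 107.0 mm (shorter outer/inner sides).
I_min = (147×131³ − 123.0×107.0³)/12 = 1.498×10^7 mm⁴
I = 1.498×10^-5 m⁴
At the buckling limit P_cr = P = 2.120×10^5 N
From P_cr = π²EI/(K·L)²:  L = (1/K)·√(π²EI/P_cr) = (1/2)·√(π²×1.06×10^11×1.498×10^-5/2.120×10^5)
L = 4.30 m

L_max ≈ 4.30 m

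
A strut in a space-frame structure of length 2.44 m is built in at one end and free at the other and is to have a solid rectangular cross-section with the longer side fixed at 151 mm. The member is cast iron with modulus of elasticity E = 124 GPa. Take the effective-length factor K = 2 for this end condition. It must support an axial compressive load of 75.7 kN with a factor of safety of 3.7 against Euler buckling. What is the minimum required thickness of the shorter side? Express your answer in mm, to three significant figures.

b ≈ 75.7 mm

Required P_cr = n·P = 3.7 × 75.7 = 280.1 kN
L_e = K·L = 2 × 2.44 = 4.880 m
Required I = P_cr·L_e²/(π²E) = 2.801×10^5 × 4.880² / (π² × 1.24×10^11) = 5.450×10^-6 m⁴
I_req = 5.450×10^6 mm⁴
Rectangle, weak axis: I_min = h·b³/12 with h = 151 mm fixed  ⇒  b = (12I/h)^(1/3) = 75.7 mm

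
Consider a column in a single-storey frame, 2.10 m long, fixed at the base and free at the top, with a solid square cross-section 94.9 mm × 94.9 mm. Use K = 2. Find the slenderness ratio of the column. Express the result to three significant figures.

For a square r = a/√12 = 94.9/√12 = 27.40 mm
L_e = K·L = 2 × 2.10 m = 4.200 m = 4200.0 mm
λ = L_e / r_min = 4200.0 / 27.40 = 153

λ ≈ 153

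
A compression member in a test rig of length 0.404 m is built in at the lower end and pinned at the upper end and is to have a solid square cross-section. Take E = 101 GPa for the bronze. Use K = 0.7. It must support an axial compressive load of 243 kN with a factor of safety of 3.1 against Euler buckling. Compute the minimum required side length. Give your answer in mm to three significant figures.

a ≈ 29.2 mm

Required P_cr = n·P = 3.1 × 243 = 753.3 kN
L_e = K·L = 0.7 × 0.404 = 0.2828 m
Required I = P_cr·L_e²/(π²E) = 7.533×10^5 × 0.2828² / (π² × 1.01×10^11) = 6.044×10^-8 m⁴
I_req = 6.044×10^4 mm⁴
Solid square: I = a⁴/12  ⇒  a = (12I)^(1/4) = (12×6.044×10^4)^(1/4) = 29.2 mm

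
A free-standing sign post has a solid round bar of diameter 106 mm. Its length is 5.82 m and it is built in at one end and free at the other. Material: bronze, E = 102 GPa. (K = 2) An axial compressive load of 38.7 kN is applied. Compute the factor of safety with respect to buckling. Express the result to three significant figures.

I = πd⁴/64 = π×106⁴/64 = 6.197×10^6 mm⁴
I = 6.197×10^6 mm⁴ = 6.197×10^-6 m⁴
Effective length L_e = K·L = 2 × 5.82 = 11.64 m
P_cr = π²EI / L_e² = π² × 102×10⁹ × 6.197×10^-6 / 11.64² = 4.605×10^4 N
Factor of safety n = P_cr / P = 46.046 / 38.7 = 1.19

n ≈ 1.19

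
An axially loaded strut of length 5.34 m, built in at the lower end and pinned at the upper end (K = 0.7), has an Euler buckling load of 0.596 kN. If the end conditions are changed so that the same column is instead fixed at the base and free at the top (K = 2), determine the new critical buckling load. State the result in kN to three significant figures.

P_cr ≈ 0.0730 kN

P_cr ∝ 1/K², so P_cr,new = P_cr,old × (K_old/K_new)² = 0.596 × (0.7/2)²
= 0.596 × 0.1225 = 0.0730 kN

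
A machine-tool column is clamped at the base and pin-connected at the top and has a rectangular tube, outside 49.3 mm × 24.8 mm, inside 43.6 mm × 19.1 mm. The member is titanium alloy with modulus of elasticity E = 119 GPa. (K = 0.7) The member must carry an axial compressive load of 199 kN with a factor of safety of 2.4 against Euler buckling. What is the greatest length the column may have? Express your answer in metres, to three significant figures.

Weak-axis I_min = (h_o·b_o³ − h_i·b_i³)/12 with b_o = 24.8, b_i = 19.10 mm (shorter outer/inner sides).
I_min = (49.3×24.8³ − 43.60×19.10³)/12 = 3.735×10^4 mm⁴
I = 3.735×10^-8 m⁴
Required critical load P_cr = n·P = 2.4 × 199 = 477.6 kN = 4.776×10^5 N
From P_cr = π²EI/(K·L)²:  L = (1/K)·√(π²EI/P_cr) = (1/0.7)·√(π²×1.19×10^11×3.735×10^-8/4.776×10^5)
L = 0.433 m

L_max ≈ 0.433 m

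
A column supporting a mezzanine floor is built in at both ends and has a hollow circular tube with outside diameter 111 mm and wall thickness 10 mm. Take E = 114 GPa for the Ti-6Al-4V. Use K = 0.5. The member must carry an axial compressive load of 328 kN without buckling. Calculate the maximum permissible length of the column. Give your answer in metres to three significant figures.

L_max ≈ 7.49 m

Inner diameter d_i = 111 − 2×10 = 91.00 mm
I = π(d_o⁴ − d_i⁴)/64 = π(111⁴ − 91.00⁴)/64 = 4.086×10^6 mm⁴
I = 4.086×10^-6 m⁴
At the buckling limit P_cr = P = 3.280×10^5 N
From P_cr = π²EI/(K·L)²:  L = (1/K)·√(π²EI/P_cr) = (1/0.5)·√(π²×1.14×10^11×4.086×10^-6/3.280×10^5)
L = 7.49 m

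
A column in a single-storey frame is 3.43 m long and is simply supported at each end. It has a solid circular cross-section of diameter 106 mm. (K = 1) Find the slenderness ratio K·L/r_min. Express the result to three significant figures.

λ ≈ 129

I = πd⁴/64 = π×106⁴/64 = 6.197×10^6 mm⁴
A = 8.825×10^3 mm²;  r_min = √(I/A) = √(6.197×10^6/8.825×10^3) = 26.50 mm
L_e = K·L = 1 × 3.43 m = 3.430 m = 3430.0 mm
λ = L_e / r_min = 3430.0 / 26.50 = 129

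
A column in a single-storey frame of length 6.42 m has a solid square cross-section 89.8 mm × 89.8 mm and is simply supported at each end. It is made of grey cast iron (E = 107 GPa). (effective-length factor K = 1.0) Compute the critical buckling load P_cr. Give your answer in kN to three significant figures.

I = a⁴/12 = 89.8⁴/12 = 5.419×10^6 mm⁴
I = 5.419×10^6 mm⁴ = 5.419×10^-6 m⁴
Effective length L_e = K·L = 1 × 6.42 = 6.420 m
P_cr = π²EI / L_e² = π² × 107×10⁹ × 5.419×10^-6 / 6.420² = 1.388×10^5 N

P_cr ≈ 139 kN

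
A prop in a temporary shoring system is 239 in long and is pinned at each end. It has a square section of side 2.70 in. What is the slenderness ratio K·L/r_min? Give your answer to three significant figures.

For a square r = a/√12 = 2.70/√12 = 0.7794 in
L_e = K·L = 1 × 239 = 239.0 in
λ = L_e / r_min = 239.00 / 0.7794 = 307

λ ≈ 307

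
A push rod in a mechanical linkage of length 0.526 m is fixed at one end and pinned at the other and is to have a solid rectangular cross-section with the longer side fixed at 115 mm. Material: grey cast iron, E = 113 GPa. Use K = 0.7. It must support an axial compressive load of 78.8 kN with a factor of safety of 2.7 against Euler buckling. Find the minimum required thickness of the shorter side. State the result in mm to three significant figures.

Required P_cr = n·P = 2.7 × 78.8 = 212.8 kN
L_e = K·L = 0.7 × 0.526 = 0.3682 m
Required I = P_cr·L_e²/(π²E) = 2.128×10^5 × 0.3682² / (π² × 1.13×10^11) = 2.586×10^-8 m⁴
I_req = 2.586×10^4 mm⁴
Rectangle, weak axis: I_min = h·b³/12 with h = 115 mm fixed  ⇒  b = (12I/h)^(1/3) = 13.9 mm

b ≈ 13.9 mm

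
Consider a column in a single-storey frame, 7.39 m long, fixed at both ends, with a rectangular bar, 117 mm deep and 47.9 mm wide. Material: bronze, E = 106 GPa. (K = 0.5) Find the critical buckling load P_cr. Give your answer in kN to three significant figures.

P_cr ≈ 82.1 kN

Buckling occurs about the weak axis: I_min = h·b³/12 with b = 47.9 mm (the shorter side).
I_min = 117×47.9³/12 = 1.072×10^6 mm⁴
I = 1.072×10^6 mm⁴ = 1.072×10^-6 m⁴
Effective length L_e = K·L = 0.5 × 7.39 = 3.695 m
P_cr = π²EI / L_e² = π² × 106×10⁹ × 1.072×10^-6 / 3.695² = 8.211×10^4 N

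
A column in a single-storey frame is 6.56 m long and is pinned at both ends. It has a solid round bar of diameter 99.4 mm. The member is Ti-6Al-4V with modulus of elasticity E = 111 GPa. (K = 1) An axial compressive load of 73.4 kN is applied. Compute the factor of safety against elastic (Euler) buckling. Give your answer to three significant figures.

I = πd⁴/64 = π×99.4⁴/64 = 4.792×10^6 mm⁴
I = 4.792×10^6 mm⁴ = 4.792×10^-6 m⁴
Effective length L_e = K·L = 1 × 6.56 = 6.560 m
P_cr = π²EI / L_e² = π² × 111×10⁹ × 4.792×10^-6 / 6.560² = 1.220×10^5 N
Factor of safety n = P_cr / P = 121.99 / 73.4 = 1.66

n ≈ 1.66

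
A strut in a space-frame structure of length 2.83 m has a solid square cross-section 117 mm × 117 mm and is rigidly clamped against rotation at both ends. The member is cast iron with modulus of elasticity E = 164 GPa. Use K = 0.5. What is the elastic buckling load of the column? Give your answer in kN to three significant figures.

I = a⁴/12 = 117⁴/12 = 1.562×10^7 mm⁴
I = 1.562×10^7 mm⁴ = 1.562×10^-5 m⁴
Effective length L_e = K·L = 0.5 × 2.83 = 1.415 m
P_cr = π²EI / L_e² = π² × 164×10⁹ × 1.562×10^-5 / 1.415² = 1.262×10^7 N

P_cr ≈ 12600 kN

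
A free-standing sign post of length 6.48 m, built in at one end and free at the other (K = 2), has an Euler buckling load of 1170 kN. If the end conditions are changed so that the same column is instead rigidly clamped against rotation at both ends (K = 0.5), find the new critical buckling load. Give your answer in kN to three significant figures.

P_cr ∝ 1/K², so P_cr,new = P_cr,old × (K_old/K_new)² = 1170 × (2/0.5)²
= 1170 × 16.00 = 18700 kN

P_cr ≈ 18700 kN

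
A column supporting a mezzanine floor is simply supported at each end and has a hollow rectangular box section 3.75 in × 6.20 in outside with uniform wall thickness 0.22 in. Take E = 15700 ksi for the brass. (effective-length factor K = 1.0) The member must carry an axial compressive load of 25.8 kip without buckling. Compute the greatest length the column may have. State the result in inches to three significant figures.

L_max ≈ 243 in

Inner dimensions: h_i = 6.20 − 2×0.22 = 5.760 in, b_i = 3.75 − 2×0.22 = 3.310 in
Weak-axis I_min = (h_o·b_o³ − h_i·b_i³)/12 with b_o = 3.75, b_i = 3.310 in (shorter outer/inner sides).
I_min = (6.20×3.75³ − 5.760×3.310³)/12 = 9.839 in⁴
At the buckling limit P_cr = P = 2.580×10^4 lb
From P_cr = π²EI/(K·L)²:  L = (1/K)·√(π²EI/P_cr) = (1/1)·√(π²×1.57×10^7×9.839/2.580×10^4)
L = 243 in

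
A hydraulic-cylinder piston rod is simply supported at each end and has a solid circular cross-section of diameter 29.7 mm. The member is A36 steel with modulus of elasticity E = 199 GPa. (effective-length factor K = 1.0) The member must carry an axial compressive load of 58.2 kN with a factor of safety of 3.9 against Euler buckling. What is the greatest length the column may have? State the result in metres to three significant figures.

L_max ≈ 0.575 m

I = πd⁴/64 = π×29.7⁴/64 = 3.819×10^4 mm⁴
I = 3.819×10^-8 m⁴
Required critical load P_cr = n·P = 3.9 × 58.2 = 227.0 kN = 2.270×10^5 N
From P_cr = π²EI/(K·L)²:  L = (1/K)·√(π²EI/P_cr) = (1/1)·√(π²×1.99×10^11×3.819×10^-8/2.270×10^5)
L = 0.575 m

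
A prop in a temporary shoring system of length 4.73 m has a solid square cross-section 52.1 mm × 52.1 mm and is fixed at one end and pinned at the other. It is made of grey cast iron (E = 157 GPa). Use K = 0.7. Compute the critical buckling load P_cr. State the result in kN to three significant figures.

P_cr ≈ 86.8 kN

I = a⁴/12 = 52.1⁴/12 = 6.140×10^5 mm⁴
I = 6.140×10^5 mm⁴ = 6.140×10^-7 m⁴
Effective length L_e = K·L = 0.7 × 4.73 = 3.311 m
P_cr = π²EI / L_e² = π² × 157×10⁹ × 6.140×10^-7 / 3.311² = 8.679×10^4 N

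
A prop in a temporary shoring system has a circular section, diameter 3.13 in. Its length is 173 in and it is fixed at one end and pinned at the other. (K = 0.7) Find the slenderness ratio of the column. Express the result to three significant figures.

λ ≈ 155

For a solid circle r = d/4 = 3.13/4 = 0.7825 in
L_e = K·L = 0.7 × 173 = 121.1 in
λ = L_e / r_min = 121.10 / 0.7825 = 155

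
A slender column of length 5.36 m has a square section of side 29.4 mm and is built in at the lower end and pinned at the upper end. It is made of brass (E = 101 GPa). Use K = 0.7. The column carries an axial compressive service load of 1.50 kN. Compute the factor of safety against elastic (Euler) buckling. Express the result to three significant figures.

n ≈ 2.94

I = a⁴/12 = 29.4⁴/12 = 6.226×10^4 mm⁴
I = 6.226×10^4 mm⁴ = 6.226×10^-8 m⁴
Effective length L_e = K·L = 0.7 × 5.36 = 3.752 m
P_cr = π²EI / L_e² = π² × 101×10⁹ × 6.226×10^-8 / 3.752² = 4.409×10^3 N
Factor of safety n = P_cr / P = 4.4086 / 1.50 = 2.94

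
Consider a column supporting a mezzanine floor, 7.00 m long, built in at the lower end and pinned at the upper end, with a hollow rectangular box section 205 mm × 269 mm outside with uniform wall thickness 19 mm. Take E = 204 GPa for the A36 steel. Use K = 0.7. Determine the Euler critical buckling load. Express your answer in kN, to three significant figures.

P_cr ≈ 8680 kN

Inner dimensions: h_i = 269 − 2×19 = 231.0 mm, b_i = 205 − 2×19 = 167.0 mm
Weak-axis I_min = (h_o·b_o³ − h_i·b_i³)/12 with b_o = 205, b_i = 167.0 mm (shorter outer/inner sides).
I_min = (269×205³ − 231.0×167.0³)/12 = 1.035×10^8 mm⁴
I = 1.035×10^8 mm⁴ = 1.035×10^-4 m⁴
Effective length L_e = K·L = 0.7 × 7.00 = 4.900 m
P_cr = π²EI / L_e² = π² × 204×10⁹ × 1.035×10^-4 / 4.900² = 8.676×10^6 N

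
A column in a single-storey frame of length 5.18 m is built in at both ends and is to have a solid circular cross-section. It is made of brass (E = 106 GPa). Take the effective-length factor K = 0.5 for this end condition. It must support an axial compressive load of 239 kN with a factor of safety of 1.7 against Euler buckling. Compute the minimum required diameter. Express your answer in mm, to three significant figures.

Required P_cr = n·P = 1.7 × 239 = 406.3 kN
L_e = K·L = 0.5 × 5.18 = 2.590 m
Required I = P_cr·L_e²/(π²E) = 4.063×10^5 × 2.590² / (π² × 1.06×10^11) = 2.605×10^-6 m⁴
I_req = 2.605×10^6 mm⁴
Solid circle: I = πd⁴/64  ⇒  d = (64I/π)^(1/4) = (64×2.605×10^6/π)^(1/4) = 85.4 mm

d ≈ 85.4 mm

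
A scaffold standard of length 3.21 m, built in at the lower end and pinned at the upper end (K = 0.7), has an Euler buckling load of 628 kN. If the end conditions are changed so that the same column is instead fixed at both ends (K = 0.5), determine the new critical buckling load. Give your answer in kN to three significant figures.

P_cr ≈ 1230 kN

P_cr ∝ 1/K², so P_cr,new = P_cr,old × (K_old/K_new)² = 628 × (0.7/0.5)²
= 628 × 1.960 = 1230 kN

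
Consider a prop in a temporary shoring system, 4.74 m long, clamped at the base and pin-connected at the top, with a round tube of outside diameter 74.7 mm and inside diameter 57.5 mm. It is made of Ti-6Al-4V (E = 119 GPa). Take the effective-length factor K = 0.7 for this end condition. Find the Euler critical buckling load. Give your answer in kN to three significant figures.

P_cr ≈ 106 kN

d_o = 74.7 mm, d_i = 57.5 mm
I = π(d_o⁴ − d_i⁴)/64 = π(74.7⁴ − 57.50⁴)/64 = 9.919×10^5 mm⁴
I = 9.919×10^5 mm⁴ = 9.919×10^-7 m⁴
Effective length L_e = K·L = 0.7 × 4.74 = 3.318 m
P_cr = π²EI / L_e² = π² × 119×10⁹ × 9.919×10^-7 / 3.318² = 1.058×10^5 N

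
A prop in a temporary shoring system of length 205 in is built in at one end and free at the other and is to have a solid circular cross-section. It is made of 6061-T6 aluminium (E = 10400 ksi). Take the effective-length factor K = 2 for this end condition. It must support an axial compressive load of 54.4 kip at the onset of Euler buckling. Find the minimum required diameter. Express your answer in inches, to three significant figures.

d ≈ 6.53 in

L_e = K·L = 2 × 205 = 410.0 in
Required I = P_cr·L_e²/(π²E) = 5.440×10^4 × 410.0² / (π² × 1.04×10^7) = 89.09 in⁴
Solid circle: I = πd⁴/64  ⇒  d = (64I/π)^(1/4) = (64×89.09/π)^(1/4) = 6.53 in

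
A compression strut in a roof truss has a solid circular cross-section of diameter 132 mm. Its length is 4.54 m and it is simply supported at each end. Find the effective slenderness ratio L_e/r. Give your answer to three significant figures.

λ ≈ 138

I = πd⁴/64 = π×132⁴/64 = 1.490×10^7 mm⁴
A = 1.368×10^4 mm²;  r_min = √(I/A) = √(1.490×10^7/1.368×10^4) = 33.00 mm
L_e = K·L = 1 × 4.54 m = 4.540 m = 4540.0 mm
λ = L_e / r_min = 4540.0 / 33.00 = 138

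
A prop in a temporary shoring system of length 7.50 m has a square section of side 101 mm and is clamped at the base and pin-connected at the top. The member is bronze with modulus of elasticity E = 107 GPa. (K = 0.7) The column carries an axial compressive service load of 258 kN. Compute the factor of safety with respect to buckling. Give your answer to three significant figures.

n ≈ 1.29

I = a⁴/12 = 101⁴/12 = 8.672×10^6 mm⁴
I = 8.672×10^6 mm⁴ = 8.672×10^-6 m⁴
Effective length L_e = K·L = 0.7 × 7.50 = 5.250 m
P_cr = π²EI / L_e² = π² × 107×10⁹ × 8.672×10^-6 / 5.250² = 3.323×10^5 N
Factor of safety n = P_cr / P = 332.25 / 258 = 1.29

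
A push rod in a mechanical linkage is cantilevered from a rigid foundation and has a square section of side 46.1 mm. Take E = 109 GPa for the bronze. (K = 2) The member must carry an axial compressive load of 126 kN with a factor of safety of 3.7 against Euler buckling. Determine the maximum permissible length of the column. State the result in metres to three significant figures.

L_max ≈ 0.466 m

I = a⁴/12 = 46.1⁴/12 = 3.764×10^5 mm⁴
I = 3.764×10^-7 m⁴
Required critical load P_cr = n·P = 3.7 × 126 = 466.2 kN = 4.662×10^5 N
From P_cr = π²EI/(K·L)²:  L = (1/K)·√(π²EI/P_cr) = (1/2)·√(π²×1.09×10^11×3.764×10^-7/4.662×10^5)
L = 0.466 m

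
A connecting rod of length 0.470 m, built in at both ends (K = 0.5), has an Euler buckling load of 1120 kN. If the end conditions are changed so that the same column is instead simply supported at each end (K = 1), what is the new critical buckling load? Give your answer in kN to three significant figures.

P_cr ≈ 280 kN

P_cr ∝ 1/K², so P_cr,new = P_cr,old × (K_old/K_new)² = 1120 × (0.5/1)²
= 1120 × 0.2500 = 280 kN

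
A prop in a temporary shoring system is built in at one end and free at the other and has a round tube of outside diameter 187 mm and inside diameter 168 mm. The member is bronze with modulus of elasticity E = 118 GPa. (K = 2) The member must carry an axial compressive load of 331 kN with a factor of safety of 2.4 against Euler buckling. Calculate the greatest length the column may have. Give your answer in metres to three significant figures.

d_o = 187 mm, d_i = 168 mm
I = π(d_o⁴ − d_i⁴)/64 = π(187⁴ − 168.0⁴)/64 = 2.092×10^7 mm⁴
I = 2.092×10^-5 m⁴
Required critical load P_cr = n·P = 2.4 × 331 = 794.4 kN = 7.944×10^5 N
From P_cr = π²EI/(K·L)²:  L = (1/K)·√(π²EI/P_cr) = (1/2)·√(π²×1.18×10^11×2.092×10^-5/7.944×10^5)
L = 2.77 m

L_max ≈ 2.77 m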